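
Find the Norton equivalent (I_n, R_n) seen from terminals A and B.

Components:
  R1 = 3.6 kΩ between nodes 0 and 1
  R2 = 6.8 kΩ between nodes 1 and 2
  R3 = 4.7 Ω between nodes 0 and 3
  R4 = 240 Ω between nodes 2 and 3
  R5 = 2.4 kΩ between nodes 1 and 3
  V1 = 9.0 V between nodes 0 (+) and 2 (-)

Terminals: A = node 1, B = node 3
Find the Thévenin equivalent first; then I_n = V_th/R_th and R_n = R_th.
Step 1 — V_th is the open-circuit voltage V_A - V_B (nothing connected across the terminals).
Nodal analysis, taking node 2 as the 0 V reference.
Source V1 fixes V_0 = 9 V.
KCL at each unknown node (sum of currents leaving = 0; resistances in Ω):
  Node 1: (V_1 - 9)/3600 + (V_1 - 0)/6800 + (V_1 - V_3)/2400 = 0
  Node 3: (V_3 - 9)/4.7 + (V_3 - 0)/240 + (V_3 - V_1)/2400 = 0
Collecting terms (coefficients in siemens):
  0.0008415·V_1 - 0.0004167·V_3 = 0.0025
  0.2173·V_3 - 0.0004167·V_1 = 1.915
Determinant D = (0.0008415)(0.2173) - (-0.0004167)(-0.0004167) = 0.0001827
V_1 = [(0.0025)(0.2173) - (-0.0004167)(1.915)]/D = 7.34 V
V_3 = [(0.0008415)(1.915) - (0.0025)(-0.0004167)]/D = 8.824 V
V_th = V_1 - V_3 = 7.34 - 8.824 = -1.484 V
Step 2 — R_th: zero the source — replace V1 by a short circuit (node 2 merges into node 0) — and find the resistance seen between A (node 1) and B (node 3).
Reduce the network between node 1 (A) and node 3 (B) by series/parallel combination:
  Rp1 = R1 ‖ R2 (parallel, both between nodes 0 and 1) = 1/(1/3600 + 1/6800) = 2354 Ω
  Rp2 = R3 ‖ R4 (parallel, both between nodes 0 and 3) = 1/(1/4.7 + 1/240) = 4.61 Ω
  Rs1 = Rp1 + Rp2 (series, joined only at node 0) = 2354 + 4.61 = 2358 Ω
  Rp3 = R5 ‖ Rs1 (parallel, both between nodes 1 and 3) = 1/(1/2400 + 1/2358) = 1190 Ω
R_th = 1.19 kΩ
I_n = V_th/R_th = -1.484/1190 = -0.001248 A, and R_n = R_th = 1.19 kΩ

Final answer: I_n = -0.001248 A, R_n = 1.19 kΩ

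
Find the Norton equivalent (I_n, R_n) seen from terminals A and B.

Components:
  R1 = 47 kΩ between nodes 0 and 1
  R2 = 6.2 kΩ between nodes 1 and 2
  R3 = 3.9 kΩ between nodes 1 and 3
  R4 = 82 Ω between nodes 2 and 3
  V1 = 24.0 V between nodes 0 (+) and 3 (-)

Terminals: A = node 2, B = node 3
Find the Thévenin equivalent first; then I_n = V_th/R_th and R_n = R_th.
Step 1 — V_th is the open-circuit voltage V_A - V_B (nothing connected across the terminals).
Nodal analysis, taking node 3 as the 0 V reference.
Source V1 fixes V_0 = 24 V.
KCL at each unknown node (sum of currents leaving = 0; resistances in Ω):
  Node 1: (V_1 - 24)/47000 + (V_1 - V_2)/6200 + (V_1 - 0)/3900 = 0
  Node 2: (V_2 - V_1)/6200 + (V_2 - 0)/82 = 0
Collecting terms (coefficients in siemens):
  0.000439·V_1 - 0.0001613·V_2 = 0.0005106
  0.01236·V_2 - 0.0001613·V_1 = 0
Determinant D = (0.000439)(0.01236) - (-0.0001613)(-0.0001613) = 0.000005398
V_1 = [(0.0005106)(0.01236) - (-0.0001613)(0)]/D = 1.169 V
V_2 = [(0.000439)(0) - (0.0005106)(-0.0001613)]/D = 0.01526 V
V_th = V_2 - V_3 = 0.01526 - 0 = 0.01526 V
Step 2 — R_th: zero the source — replace V1 by a short circuit (node 3 merges into node 0) — and find the resistance seen between A (node 2) and B (node 0).
Reduce the network between node 2 (A) and node 0 (B) by series/parallel combination:
  Rp1 = R1 ‖ R3 (parallel, both between nodes 0 and 1) = 1/(1/47000 + 1/3900) = 3601 Ω
  Rs1 = R2 + Rp1 (series, joined only at node 1) = 6200 + 3601 = 9801 Ω
  Rp2 = R4 ‖ Rs1 (parallel, both between nodes 0 and 2) = 1/(1/82 + 1/9801) = 81.32 Ω
R_th = 81.32 Ω
I_n = V_th/R_th = 0.01526/81.32 = 0.0001876 A, and R_n = R_th = 81.32 Ω

Final answer: I_n = 0.0001876 A, R_n = 81.32 Ω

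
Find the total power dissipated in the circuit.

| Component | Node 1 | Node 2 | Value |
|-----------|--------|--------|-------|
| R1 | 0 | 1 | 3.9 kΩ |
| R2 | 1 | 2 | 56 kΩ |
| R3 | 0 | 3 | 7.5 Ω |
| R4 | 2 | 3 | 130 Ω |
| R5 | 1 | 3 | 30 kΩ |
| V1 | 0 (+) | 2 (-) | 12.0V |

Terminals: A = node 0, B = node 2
Nodal analysis, taking node 2 as the 0 V reference.
Source V1 fixes V_0 = 12 V.
KCL at each unknown node (sum of currents leaving = 0; resistances in Ω):
  Node 1: (V_1 - 12)/3900 + (V_1 - 0)/56000 + (V_1 - V_3)/30000 = 0
  Node 3: (V_3 - 12)/7.5 + (V_3 - 0)/130 + (V_3 - V_1)/30000 = 0
Collecting terms (coefficients in siemens):
  0.0003076·V_1 - 0.00003333·V_3 = 0.003077
  0.1411·V_3 - 0.00003333·V_1 = 1.6
Determinant D = (0.0003076)(0.1411) - (-0.00003333)(-0.00003333) = 0.00004339
V_1 = [(0.003077)(0.1411) - (-0.00003333)(1.6)]/D = 11.23 V
V_3 = [(0.0003076)(1.6) - (0.003077)(-0.00003333)]/D = 11.35 V
Power in each resistor, P = (ΔV)²/R:
  P_R1 = (12 - 11.23)²/3900 = 0.0001511 W
  P_R2 = (11.23 - 0)²/56000 = 0.002253 W
  P_R3 = (12 - 11.35)²/7.5 = 0.05713 W
  P_R4 = (0 - 11.35)²/130 = 0.9901 W
  P_R5 = (11.23 - 11.35)²/30000 = 0.0000004256 W
P_total = P_R1 + P_R2 + P_R3 + P_R4 + P_R5 = 1.05 W

Final answer: 1.05 W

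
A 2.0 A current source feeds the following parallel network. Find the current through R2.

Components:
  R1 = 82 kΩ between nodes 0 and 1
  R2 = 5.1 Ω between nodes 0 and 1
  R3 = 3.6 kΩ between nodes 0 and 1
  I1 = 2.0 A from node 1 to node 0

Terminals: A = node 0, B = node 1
All resistors sit directly between nodes 0 and 1, so they are in parallel and share one voltage V; the full source current 2 A splits among them.
1/R_par = 1/82000 + 1/5.1 + 1/3600 = 0.1964 S  =>  R_par = 5.092 Ω
V = I × R_par = 2 × 5.092 = 10.18 V
I_R2 = V/R2 = 10.18/5.1 = 1.997 A

Final answer: 1.997 A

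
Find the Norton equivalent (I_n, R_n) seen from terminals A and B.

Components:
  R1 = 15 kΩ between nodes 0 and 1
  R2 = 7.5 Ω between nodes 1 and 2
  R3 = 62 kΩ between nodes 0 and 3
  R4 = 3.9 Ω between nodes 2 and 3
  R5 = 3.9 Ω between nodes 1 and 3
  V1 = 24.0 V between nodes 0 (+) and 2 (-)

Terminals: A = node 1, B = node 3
Find the Thévenin equivalent first; then I_n = V_th/R_th and R_n = R_th.
Step 1 — V_th is the open-circuit voltage V_A - V_B (nothing connected across the terminals).
Nodal analysis, taking node 2 as the 0 V reference.
Source V1 fixes V_0 = 24 V.
KCL at each unknown node (sum of currents leaving = 0; resistances in Ω):
  Node 1: (V_1 - 24)/15000 + (V_1 - 0)/7.5 + (V_1 - V_3)/3.9 = 0
  Node 3: (V_3 - 24)/62000 + (V_3 - 0)/3.9 + (V_3 - V_1)/3.9 = 0
Collecting terms (coefficients in siemens):
  0.3898·V_1 - 0.2564·V_3 = 0.0016
  0.5128·V_3 - 0.2564·V_1 = 0.0003871
Determinant D = (0.3898)(0.5128) - (-0.2564)(-0.2564) = 0.1342
V_1 = [(0.0016)(0.5128) - (-0.2564)(0.0003871)]/D = 0.006856 V
V_3 = [(0.3898)(0.0003871) - (0.0016)(-0.2564)]/D = 0.004183 V
V_th = V_1 - V_3 = 0.006856 - 0.004183 = 0.002673 V
Step 2 — R_th: zero the source — replace V1 by a short circuit (node 2 merges into node 0) — and find the resistance seen between A (node 1) and B (node 3).
Reduce the network between node 1 (A) and node 3 (B) by series/parallel combination:
  Rp1 = R1 ‖ R2 (parallel, both between nodes 0 and 1) = 1/(1/15000 + 1/7.5) = 7.496 Ω
  Rp2 = R3 ‖ R4 (parallel, both between nodes 0 and 3) = 1/(1/62000 + 1/3.9) = 3.9 Ω
  Rs1 = Rp1 + Rp2 (series, joined only at node 0) = 7.496 + 3.9 = 11.4 Ω
  Rp3 = R5 ‖ Rs1 (parallel, both between nodes 1 and 3) = 1/(1/3.9 + 1/11.4) = 2.906 Ω
R_th = 2.906 Ω
I_n = V_th/R_th = 0.002673/2.906 = 0.00092 A, and R_n = R_th = 2.906 Ω

Final answer: I_n = 0.00092 A, R_n = 2.906 Ω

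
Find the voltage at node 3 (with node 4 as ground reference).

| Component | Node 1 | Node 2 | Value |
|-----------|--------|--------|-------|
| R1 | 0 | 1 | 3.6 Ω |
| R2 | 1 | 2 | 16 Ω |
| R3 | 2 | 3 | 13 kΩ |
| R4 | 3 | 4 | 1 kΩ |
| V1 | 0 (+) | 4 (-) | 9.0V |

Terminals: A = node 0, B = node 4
Nodal analysis, taking node 4 as the 0 V reference.
Source V1 fixes V_0 = 9 V.
KCL at each unknown node (sum of currents leaving = 0; resistances in Ω):
  Node 1: (V_1 - 9)/3.6 + (V_1 - V_2)/16 = 0
  Node 2: (V_2 - V_1)/16 + (V_2 - V_3)/13000 = 0
  Node 3: (V_3 - V_2)/13000 + (V_3 - 0)/1000 = 0
Collecting terms (coefficients in siemens):
  0.3403·V_1 - 0.0625·V_2 = 2.5
  0.06258·V_2 - 0.0625·V_1 - 0.00007692·V_3 = 0
  0.001077·V_3 - 0.00007692·V_2 = 0
Solving these 3 simultaneous equations (Gaussian elimination) gives:
  V_1 = 8.998 V, V_2 = 8.987 V, V_3 = 0.642 V
The requested potential is V_3 = 0.642 V.

Final answer: V_3 = 0.642 V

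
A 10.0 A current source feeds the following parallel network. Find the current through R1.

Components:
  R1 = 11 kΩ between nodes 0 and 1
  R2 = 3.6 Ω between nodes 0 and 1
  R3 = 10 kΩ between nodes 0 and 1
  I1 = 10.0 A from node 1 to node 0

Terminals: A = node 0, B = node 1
All resistors sit directly between nodes 0 and 1, so they are in parallel and share one voltage V; the full source current 10 A splits among them.
1/R_par = 1/11000 + 1/3.6 + 1/10000 = 0.278 S  =>  R_par = 3.598 Ω
V = I × R_par = 10 × 3.598 = 35.98 V
I_R1 = V/R1 = 35.98/11000 = 0.00327 A

Final answer: 0.00327 A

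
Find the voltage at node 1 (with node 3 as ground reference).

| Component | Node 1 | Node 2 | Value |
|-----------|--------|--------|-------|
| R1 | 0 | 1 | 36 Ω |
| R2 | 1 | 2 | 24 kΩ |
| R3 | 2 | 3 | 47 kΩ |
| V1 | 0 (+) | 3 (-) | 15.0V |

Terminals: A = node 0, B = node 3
Nodal analysis, taking node 3 as the 0 V reference.
Source V1 fixes V_0 = 15 V.
KCL at each unknown node (sum of currents leaving = 0; resistances in Ω):
  Node 1: (V_1 - 15)/36 + (V_1 - V_2)/24000 = 0
  Node 2: (V_2 - V_1)/24000 + (V_2 - 0)/47000 = 0
Collecting terms (coefficients in siemens):
  0.02782·V_1 - 0.00004167·V_2 = 0.4167
  0.00006294·V_2 - 0.00004167·V_1 = 0
Determinant D = (0.02782)(0.00006294) - (-0.00004167)(-0.00004167) = 0.000001749
V_1 = [(0.4167)(0.00006294) - (-0.00004167)(0)]/D = 14.99 V
V_2 = [(0.02782)(0) - (0.4167)(-0.00004167)]/D = 9.925 V
The requested potential is V_1 = 14.99 V.

Final answer: V_1 = 14.99 V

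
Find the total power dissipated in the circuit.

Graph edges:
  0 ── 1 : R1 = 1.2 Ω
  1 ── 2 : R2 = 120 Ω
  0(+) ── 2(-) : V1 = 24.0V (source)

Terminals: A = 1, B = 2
Nodal analysis, taking node 2 as the 0 V reference.
Source V1 fixes V_0 = 24 V.
KCL at each unknown node (sum of currents leaving = 0; resistances in Ω):
  Node 1: (V_1 - 24)/1.2 + (V_1 - 0)/120 = 0
Collecting terms: 0.8417 × V_1 = 20  =>  V_1 = 23.76 V
Power in each resistor, P = (ΔV)²/R:
  P_R1 = (24 - 23.76)²/1.2 = 0.04705 W
  P_R2 = (23.76 - 0)²/120 = 4.705 W
P_total = P_R1 + P_R2 = 4.752 W

Final answer: 4.752 W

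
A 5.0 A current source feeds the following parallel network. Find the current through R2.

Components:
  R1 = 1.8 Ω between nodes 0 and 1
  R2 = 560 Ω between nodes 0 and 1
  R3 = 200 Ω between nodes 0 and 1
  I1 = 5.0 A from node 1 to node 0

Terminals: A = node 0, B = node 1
All resistors sit directly between nodes 0 and 1, so they are in parallel and share one voltage V; the full source current 5 A splits among them.
1/R_par = 1/1.8 + 1/560 + 1/200 = 0.5623 S  =>  R_par = 1.778 Ω
V = I × R_par = 5 × 1.778 = 8.891 V
I_R2 = V/R2 = 8.891/560 = 0.01588 A

Final answer: 0.01588 A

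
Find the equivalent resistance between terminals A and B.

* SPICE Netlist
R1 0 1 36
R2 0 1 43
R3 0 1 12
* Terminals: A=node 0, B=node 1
Reduce the network between node 0 (A) and node 1 (B) by series/parallel combination:
  Rp1 = R1 ‖ R2 ‖ R3 (parallel, all between nodes 0 and 1) = 1/(1/36 + 1/43 + 1/12) = 7.442 Ω
R_eq = 7.442 Ω

Final answer: 7.442 Ω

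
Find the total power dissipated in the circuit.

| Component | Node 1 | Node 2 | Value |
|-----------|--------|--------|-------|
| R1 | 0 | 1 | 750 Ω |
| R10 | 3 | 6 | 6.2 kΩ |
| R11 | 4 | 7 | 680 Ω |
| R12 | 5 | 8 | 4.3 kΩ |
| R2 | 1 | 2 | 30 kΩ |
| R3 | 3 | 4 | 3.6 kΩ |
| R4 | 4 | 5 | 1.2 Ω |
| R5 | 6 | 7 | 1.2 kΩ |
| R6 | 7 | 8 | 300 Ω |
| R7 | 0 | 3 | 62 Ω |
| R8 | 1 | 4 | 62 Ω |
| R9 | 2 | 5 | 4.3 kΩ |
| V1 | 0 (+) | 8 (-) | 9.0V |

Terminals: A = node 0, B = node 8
Nodal analysis, taking node 8 as the 0 V reference.
Source V1 fixes V_0 = 9 V.
KCL at each unknown node (sum of currents leaving = 0; resistances in Ω):
  Node 1: (V_1 - 9)/750 + (V_1 - V_2)/30000 + (V_1 - V_4)/62 = 0
  Node 2: (V_2 - V_1)/30000 + (V_2 - V_5)/4300 = 0
  Node 3: (V_3 - V_4)/3600 + (V_3 - 9)/62 + (V_3 - V_6)/6200 = 0
  Node 4: (V_4 - V_3)/3600 + (V_4 - V_5)/1.2 + (V_4 - V_1)/62 + (V_4 - V_7)/680 = 0
  Node 5: (V_5 - V_4)/1.2 + (V_5 - V_2)/4300 + (V_5 - 0)/4300 = 0
  Node 6: (V_6 - V_7)/1200 + (V_6 - V_3)/6200 = 0
  Node 7: (V_7 - V_6)/1200 + (V_7 - 0)/300 + (V_7 - V_4)/680 = 0
Collecting terms (coefficients in siemens):
  0.0175·V_1 - 0.00003333·V_2 - 0.01613·V_4 = 0.012
  0.0002659·V_2 - 0.00003333·V_1 - 0.0002326·V_5 = 0
  0.01657·V_3 - 0.0002778·V_4 - 0.0001613·V_6 = 0.1452
  0.8512·V_4 - 0.01613·V_1 - 0.0002778·V_3 - 0.8333·V_5 - 0.001471·V_7 = 0
  0.8338·V_5 - 0.0002326·V_2 - 0.8333·V_4 = 0
  0.0009946·V_6 - 0.0001613·V_3 - 0.0008333·V_7 = 0
  0.005637·V_7 - 0.001471·V_4 - 0.0008333·V_6 = 0
Solving these 7 simultaneous equations (Gaussian elimination) gives:
  V_1 = 5.316 V, V_2 = 5.049 V, V_3 = 8.874 V, V_4 = 5.012 V
  V_5 = 5.011 V, V_6 = 2.893 V, V_7 = 1.735 V
Power in each resistor, P = (ΔV)²/R:
  P_R1 = (9 - 5.316)²/750 = 0.01809 W
  P_R2 = (5.316 - 5.049)²/30000 = 0.000002378 W
  P_R3 = (8.874 - 5.012)²/3600 = 0.004142 W
  P_R4 = (5.012 - 5.011)²/1.2 = 0.000001605 W
  P_R5 = (2.893 - 1.735)²/1200 = 0.001117 W
  P_R6 = (1.735 - 0)²/300 = 0.01004 W
  P_R7 = (9 - 8.874)²/62 = 0.0002573 W
  P_R8 = (5.316 - 5.012)²/62 = 0.00149 W
  P_R9 = (5.049 - 5.011)²/4300 = 0.0000003408 W
  P_R10 = (8.874 - 2.893)²/6200 = 0.00577 W
  P_R11 = (5.012 - 1.735)²/680 = 0.01579 W
  P_R12 = (5.011 - 0)²/4300 = 0.005839 W
P_total = P_R1 + P_R2 + P_R3 + P_R4 + P_R5 + P_R6 + P_R7 + P_R8 + P_R9 + P_R10 + P_R11 + P_R12 = 0.06254 W

Final answer: 0.06254 W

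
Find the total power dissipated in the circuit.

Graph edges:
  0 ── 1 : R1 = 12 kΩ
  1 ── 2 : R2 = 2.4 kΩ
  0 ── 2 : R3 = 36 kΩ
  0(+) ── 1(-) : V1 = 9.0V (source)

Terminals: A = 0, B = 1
Nodal analysis, taking node 1 as the 0 V reference.
Source V1 fixes V_0 = 9 V.
KCL at each unknown node (sum of currents leaving = 0; resistances in Ω):
  Node 2: (V_2 - 0)/2400 + (V_2 - 9)/36000 = 0
Collecting terms: 0.0004444 × V_2 = 0.00025  =>  V_2 = 0.5625 V
Power in each resistor, P = (ΔV)²/R:
  P_R1 = (9 - 0)²/12000 = 0.00675 W
  P_R2 = (0 - 0.5625)²/2400 = 0.0001318 W
  P_R3 = (9 - 0.5625)²/36000 = 0.001978 W
P_total = P_R1 + P_R2 + P_R3 = 0.008859 W

Final answer: 0.008859 W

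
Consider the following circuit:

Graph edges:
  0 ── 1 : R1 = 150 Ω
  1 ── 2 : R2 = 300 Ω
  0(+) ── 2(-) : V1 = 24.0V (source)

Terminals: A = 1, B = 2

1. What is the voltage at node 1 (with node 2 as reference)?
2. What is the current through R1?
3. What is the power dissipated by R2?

Nodal analysis, taking node 2 as the 0 V reference.
Source V1 fixes V_0 = 24 V.
KCL at each unknown node (sum of currents leaving = 0; resistances in Ω):
  Node 1: (V_1 - 24)/150 + (V_1 - 0)/300 = 0
Collecting terms: 0.01 × V_1 = 0.16  =>  V_1 = 16 V
Part 1:
  Read off the nodal solution: V_1 = 16 V
Part 2:
  I_R1 = (V_0 - V_1)/R1 = (24 - 16)/150 = 0.05333 A
  Magnitude: I_R1 = 0.05333 A
Part 3:
  I_R2 = (V_1 - V_2)/R2 = (16 - 0)/300 = 0.05333 A
  P_R2 = I_R2² × R2 = (0.05333)² × 300 = 0.8533 W

Final answers:
1. V_1 = 16 V
2. I_R1 = 0.05333 A
3. P_R2 = 0.8533 W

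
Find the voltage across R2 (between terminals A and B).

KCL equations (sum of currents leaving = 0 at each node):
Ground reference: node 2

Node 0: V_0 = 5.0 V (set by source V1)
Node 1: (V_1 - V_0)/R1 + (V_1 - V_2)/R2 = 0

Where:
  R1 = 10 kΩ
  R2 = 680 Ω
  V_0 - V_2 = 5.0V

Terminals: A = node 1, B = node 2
R1 and R2 are in series across V1 (node 0 → node 1 → node 2), and the output A–B is taken across R2, so this is a voltage divider.
Series current: I = V1/(R1 + R2) = 5/(10000 + 680) = 5/10680 = 0.0004682 A
V_R2 = I × R2 = V1 × R2/(R1 + R2) = 5 × 680/10680 = 0.3184 V

Final answer: 0.3184 V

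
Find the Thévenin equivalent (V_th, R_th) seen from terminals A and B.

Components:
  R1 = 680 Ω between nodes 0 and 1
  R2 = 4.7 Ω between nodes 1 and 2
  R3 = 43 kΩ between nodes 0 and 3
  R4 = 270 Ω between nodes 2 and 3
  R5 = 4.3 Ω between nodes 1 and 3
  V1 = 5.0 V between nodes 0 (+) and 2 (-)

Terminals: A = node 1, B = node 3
Step 1 — V_th is the open-circuit voltage V_A - V_B (nothing connected across the terminals).
Nodal analysis, taking node 2 as the 0 V reference.
Source V1 fixes V_0 = 5 V.
KCL at each unknown node (sum of currents leaving = 0; resistances in Ω):
  Node 1: (V_1 - 5)/680 + (V_1 - 0)/4.7 + (V_1 - V_3)/4.3 = 0
  Node 3: (V_3 - 5)/43000 + (V_3 - 0)/270 + (V_3 - V_1)/4.3 = 0
Collecting terms (coefficients in siemens):
  0.4468·V_1 - 0.2326·V_3 = 0.007353
  0.2363·V_3 - 0.2326·V_1 = 0.0001163
Determinant D = (0.4468)(0.2363) - (-0.2326)(-0.2326) = 0.05149
V_1 = [(0.007353)(0.2363) - (-0.2326)(0.0001163)]/D = 0.03427 V
V_3 = [(0.4468)(0.0001163) - (0.007353)(-0.2326)]/D = 0.03422 V
V_th = V_1 - V_3 = 0.03427 - 0.03422 = 0.00004842 V
Step 2 — R_th: zero the source — replace V1 by a short circuit (node 2 merges into node 0) — and find the resistance seen between A (node 1) and B (node 3).
Reduce the network between node 1 (A) and node 3 (B) by series/parallel combination:
  Rp1 = R1 ‖ R2 (parallel, both between nodes 0 and 1) = 1/(1/680 + 1/4.7) = 4.668 Ω
  Rp2 = R3 ‖ R4 (parallel, both between nodes 0 and 3) = 1/(1/43000 + 1/270) = 268.3 Ω
  Rs1 = Rp1 + Rp2 (series, joined only at node 0) = 4.668 + 268.3 = 273 Ω
  Rp3 = R5 ‖ Rs1 (parallel, both between nodes 1 and 3) = 1/(1/4.3 + 1/273) = 4.233 Ω
R_th = 4.233 Ω

Final answer: V_th = 4.842e-05 V, R_th = 4.233 Ω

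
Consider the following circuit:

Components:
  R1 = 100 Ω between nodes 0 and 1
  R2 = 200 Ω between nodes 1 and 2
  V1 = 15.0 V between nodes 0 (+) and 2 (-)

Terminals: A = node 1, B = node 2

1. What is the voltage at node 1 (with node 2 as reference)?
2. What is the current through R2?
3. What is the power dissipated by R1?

Nodal analysis, taking node 2 as the 0 V reference.
Source V1 fixes V_0 = 15 V.
KCL at each unknown node (sum of currents leaving = 0; resistances in Ω):
  Node 1: (V_1 - 15)/100 + (V_1 - 0)/200 = 0
Collecting terms: 0.015 × V_1 = 0.15  =>  V_1 = 10 V
Part 1:
  Read off the nodal solution: V_1 = 10 V
Part 2:
  I_R2 = (V_1 - V_2)/R2 = (10 - 0)/200 = 0.05 A
  Magnitude: I_R2 = 0.05 A
Part 3:
  I_R1 = (V_0 - V_1)/R1 = (15 - 10)/100 = 0.05 A
  P_R1 = I_R1² × R1 = (0.05)² × 100 = 0.25 W

Final answers:
1. V_1 = 10 V
2. I_R2 = 0.05 A
3. P_R1 = 0.25 W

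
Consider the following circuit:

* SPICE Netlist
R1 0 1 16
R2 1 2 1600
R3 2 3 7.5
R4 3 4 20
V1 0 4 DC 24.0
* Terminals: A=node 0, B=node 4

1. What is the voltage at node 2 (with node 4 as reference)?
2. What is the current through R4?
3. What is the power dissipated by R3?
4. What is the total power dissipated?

Nodal analysis, taking node 4 as the 0 V reference.
Source V1 fixes V_0 = 24 V.
KCL at each unknown node (sum of currents leaving = 0; resistances in Ω):
  Node 1: (V_1 - 24)/16 + (V_1 - V_2)/1600 = 0
  Node 2: (V_2 - V_1)/1600 + (V_2 - V_3)/7.5 = 0
  Node 3: (V_3 - V_2)/7.5 + (V_3 - 0)/20 = 0
Collecting terms (coefficients in siemens):
  0.06313·V_1 - 0.000625·V_2 = 1.5
  0.134·V_2 - 0.000625·V_1 - 0.1333·V_3 = 0
  0.1833·V_3 - 0.1333·V_2 = 0
Solving these 3 simultaneous equations (Gaussian elimination) gives:
  V_1 = 23.77 V, V_2 = 0.4016 V, V_3 = 0.2921 V
Part 1:
  Read off the nodal solution: V_2 = 0.4016 V
Part 2:
  I_R4 = (V_3 - V_4)/R4 = (0.2921 - 0)/20 = 0.0146 A
  Magnitude: I_R4 = 0.0146 A
Part 3:
  I_R3 = (V_2 - V_3)/R3 = (0.4016 - 0.2921)/7.5 = 0.0146 A
  P_R3 = I_R3² × R3 = (0.0146)² × 7.5 = 0.001599 W
Part 4:
  Power in each resistor, P = (ΔV)²/R:
    P_R1 = (24 - 23.77)²/16 = 0.003412 W
    P_R2 = (23.77 - 0.4016)²/1600 = 0.3412 W
    P_R3 = (0.4016 - 0.2921)²/7.5 = 0.001599 W
    P_R4 = (0.2921 - 0)²/20 = 0.004265 W
  P_total = P_R1 + P_R2 + P_R3 + P_R4 = 0.3505 W

Final answers:
1. V_2 = 0.4016 V
2. I_R4 = 0.0146 A
3. P_R3 = 0.001599 W
4. P_total = 0.3505 W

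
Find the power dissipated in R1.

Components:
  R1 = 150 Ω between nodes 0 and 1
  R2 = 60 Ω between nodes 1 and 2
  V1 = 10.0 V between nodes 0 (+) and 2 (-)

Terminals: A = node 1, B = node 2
Nodal analysis, taking node 2 as the 0 V reference.
Source V1 fixes V_0 = 10 V.
KCL at each unknown node (sum of currents leaving = 0; resistances in Ω):
  Node 1: (V_1 - 10)/150 + (V_1 - 0)/60 = 0
Collecting terms: 0.02333 × V_1 = 0.06667  =>  V_1 = 2.857 V
I_R1 = (V_0 - V_1)/R1 = (10 - 2.857)/150 = 0.04762 A
P_R1 = I_R1² × R1 = (0.04762)² × 150 = 0.3401 W

Final answer: 0.3401 W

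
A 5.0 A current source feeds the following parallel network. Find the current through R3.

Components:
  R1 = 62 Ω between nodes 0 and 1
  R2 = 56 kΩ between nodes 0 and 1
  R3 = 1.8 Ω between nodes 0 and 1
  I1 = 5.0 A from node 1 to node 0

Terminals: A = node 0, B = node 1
All resistors sit directly between nodes 0 and 1, so they are in parallel and share one voltage V; the full source current 5 A splits among them.
1/R_par = 1/62 + 1/56000 + 1/1.8 = 0.5717 S  =>  R_par = 1.749 Ω
V = I × R_par = 5 × 1.749 = 8.746 V
I_R3 = V/R3 = 8.746/1.8 = 4.859 A

Final answer: 4.859 A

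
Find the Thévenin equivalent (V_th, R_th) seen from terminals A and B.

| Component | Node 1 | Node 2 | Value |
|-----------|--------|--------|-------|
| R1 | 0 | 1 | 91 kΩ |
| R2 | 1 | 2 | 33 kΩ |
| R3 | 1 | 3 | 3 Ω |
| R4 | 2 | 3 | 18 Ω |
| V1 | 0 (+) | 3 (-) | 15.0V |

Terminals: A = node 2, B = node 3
Step 1 — V_th is the open-circuit voltage V_A - V_B (nothing connected across the terminals).
Nodal analysis, taking node 3 as the 0 V reference.
Source V1 fixes V_0 = 15 V.
KCL at each unknown node (sum of currents leaving = 0; resistances in Ω):
  Node 1: (V_1 - 15)/91000 + (V_1 - V_2)/33000 + (V_1 - 0)/3 = 0
  Node 2: (V_2 - V_1)/33000 + (V_2 - 0)/18 = 0
Collecting terms (coefficients in siemens):
  0.3334·V_1 - 0.0000303·V_2 = 0.0001648
  0.05559·V_2 - 0.0000303·V_1 = 0
Determinant D = (0.3334)(0.05559) - (-0.0000303)(-0.0000303) = 0.01853
V_1 = [(0.0001648)(0.05559) - (-0.0000303)(0)]/D = 0.0004944 V
V_2 = [(0.3334)(0) - (0.0001648)(-0.0000303)]/D = 0.0000002695 V
V_th = V_2 - V_3 = 0.0000002695 - 0 = 0.0000002695 V
Step 2 — R_th: zero the source — replace V1 by a short circuit (node 3 merges into node 0) — and find the resistance seen between A (node 2) and B (node 0).
Reduce the network between node 2 (A) and node 0 (B) by series/parallel combination:
  Rp1 = R1 ‖ R3 (parallel, both between nodes 0 and 1) = 1/(1/91000 + 1/3) = 3 Ω
  Rs1 = R2 + Rp1 (series, joined only at node 1) = 33000 + 3 = 33000 Ω
  Rp2 = R4 ‖ Rs1 (parallel, both between nodes 0 and 2) = 1/(1/18 + 1/33000) = 17.99 Ω
R_th = 17.99 Ω

Final answer: V_th = 2.695e-07 V, R_th = 17.99 Ω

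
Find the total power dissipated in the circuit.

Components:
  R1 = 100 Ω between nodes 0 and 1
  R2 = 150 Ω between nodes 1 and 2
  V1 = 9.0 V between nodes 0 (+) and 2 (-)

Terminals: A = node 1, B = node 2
Nodal analysis, taking node 2 as the 0 V reference.
Source V1 fixes V_0 = 9 V.
KCL at each unknown node (sum of currents leaving = 0; resistances in Ω):
  Node 1: (V_1 - 9)/100 + (V_1 - 0)/150 = 0
Collecting terms: 0.01667 × V_1 = 0.09  =>  V_1 = 5.4 V
Power in each resistor, P = (ΔV)²/R:
  P_R1 = (9 - 5.4)²/100 = 0.1296 W
  P_R2 = (5.4 - 0)²/150 = 0.1944 W
P_total = P_R1 + P_R2 = 0.324 W

Final answer: 0.324 W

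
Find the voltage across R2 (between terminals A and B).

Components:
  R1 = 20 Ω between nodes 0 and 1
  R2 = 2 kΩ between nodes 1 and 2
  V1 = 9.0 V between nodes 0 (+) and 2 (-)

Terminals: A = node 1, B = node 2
R1 and R2 are in series across V1 (node 0 → node 1 → node 2), and the output A–B is taken across R2, so this is a voltage divider.
Series current: I = V1/(R1 + R2) = 9/(20 + 2000) = 9/2020 = 0.004455 A
V_R2 = I × R2 = V1 × R2/(R1 + R2) = 9 × 2000/2020 = 8.911 V

Final answer: 8.911 V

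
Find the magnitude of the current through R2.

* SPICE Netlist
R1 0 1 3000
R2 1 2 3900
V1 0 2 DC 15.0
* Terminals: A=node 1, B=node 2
Nodal analysis, taking node 2 as the 0 V reference.
Source V1 fixes V_0 = 15 V.
KCL at each unknown node (sum of currents leaving = 0; resistances in Ω):
  Node 1: (V_1 - 15)/3000 + (V_1 - 0)/3900 = 0
Collecting terms: 0.0005897 × V_1 = 0.005  =>  V_1 = 8.478 V
I_R2 = (V_1 - V_2)/R2 = (8.478 - 0)/3900 = 0.002174 A
|I_R2| = 0.002174 A

Final answer: |I_R2| = 0.002174 A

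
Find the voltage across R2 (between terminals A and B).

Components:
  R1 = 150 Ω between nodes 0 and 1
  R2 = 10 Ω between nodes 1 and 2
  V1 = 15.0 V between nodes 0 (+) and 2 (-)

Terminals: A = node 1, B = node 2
R1 and R2 are in series across V1 (node 0 → node 1 → node 2), and the output A–B is taken across R2, so this is a voltage divider.
Series current: I = V1/(R1 + R2) = 15/(150 + 10) = 15/160 = 0.09375 A
V_R2 = I × R2 = V1 × R2/(R1 + R2) = 15 × 10/160 = 0.9375 V

Final answer: 0.9375 V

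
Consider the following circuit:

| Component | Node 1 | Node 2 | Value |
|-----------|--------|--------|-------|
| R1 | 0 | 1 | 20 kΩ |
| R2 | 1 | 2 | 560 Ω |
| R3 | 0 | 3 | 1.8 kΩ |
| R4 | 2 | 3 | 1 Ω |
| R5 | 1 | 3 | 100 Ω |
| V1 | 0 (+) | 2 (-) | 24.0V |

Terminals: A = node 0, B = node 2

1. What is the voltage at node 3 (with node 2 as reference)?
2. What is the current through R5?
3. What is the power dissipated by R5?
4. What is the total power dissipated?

Nodal analysis, taking node 2 as the 0 V reference.
Source V1 fixes V_0 = 24 V.
KCL at each unknown node (sum of currents leaving = 0; resistances in Ω):
  Node 1: (V_1 - 24)/20000 + (V_1 - 0)/560 + (V_1 - V_3)/100 = 0
  Node 3: (V_3 - 24)/1800 + (V_3 - 0)/1 + (V_3 - V_1)/100 = 0
Collecting terms (coefficients in siemens):
  0.01184·V_1 - 0.01·V_3 = 0.0012
  1.011·V_3 - 0.01·V_1 = 0.01333
Determinant D = (0.01184)(1.011) - (-0.01)(-0.01) = 0.01186
V_1 = [(0.0012)(1.011) - (-0.01)(0.01333)]/D = 0.1135 V
V_3 = [(0.01184)(0.01333) - (0.0012)(-0.01)]/D = 0.01432 V
Part 1:
  Read off the nodal solution: V_3 = 0.01432 V
Part 2:
  I_R5 = (V_1 - V_3)/R5 = (0.1135 - 0.01432)/100 = 0.0009917 A
  Magnitude: I_R5 = 0.0009917 A
Part 3:
  I_R5 = (V_1 - V_3)/R5 = (0.1135 - 0.01432)/100 = 0.0009917 A
  P_R5 = I_R5² × R5 = (0.0009917)² × 100 = 0.00009834 W
Part 4:
  Power in each resistor, P = (ΔV)²/R:
    P_R1 = (24 - 0.1135)²/20000 = 0.02853 W
    P_R2 = (0.1135 - 0)²/560 = 0.000023 W
    P_R3 = (24 - 0.01432)²/1800 = 0.3196 W
    P_R4 = (0 - 0.01432)²/1 = 0.000205 W
    P_R5 = (0.1135 - 0.01432)²/100 = 0.00009834 W
  P_total = P_R1 + P_R2 + P_R3 + P_R4 + P_R5 = 0.3485 W

Final answers:
1. V_3 = 0.01432 V
2. I_R5 = 0.0009917 A
3. P_R5 = 9.834e-05 W
4. P_total = 0.3485 W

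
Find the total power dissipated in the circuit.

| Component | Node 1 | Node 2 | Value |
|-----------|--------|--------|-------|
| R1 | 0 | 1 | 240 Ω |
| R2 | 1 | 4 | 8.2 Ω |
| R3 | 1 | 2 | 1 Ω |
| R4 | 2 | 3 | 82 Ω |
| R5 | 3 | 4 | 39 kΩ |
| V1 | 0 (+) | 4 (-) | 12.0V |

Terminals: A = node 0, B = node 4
Nodal analysis, taking node 4 as the 0 V reference.
Source V1 fixes V_0 = 12 V.
KCL at each unknown node (sum of currents leaving = 0; resistances in Ω):
  Node 1: (V_1 - 12)/240 + (V_1 - 0)/8.2 + (V_1 - V_2)/1 = 0
  Node 2: (V_2 - V_1)/1 + (V_2 - V_3)/82 = 0
  Node 3: (V_3 - V_2)/82 + (V_3 - 0)/39000 = 0
Collecting terms (coefficients in siemens):
  1.126·V_1 - 1·V_2 = 0.05
  1.012·V_2 - 1·V_1 - 0.0122·V_3 = 0
  0.01222·V_3 - 0.0122·V_2 = 0
Solving these 3 simultaneous equations (Gaussian elimination) gives:
  V_1 = 0.3964 V, V_2 = 0.3964 V, V_3 = 0.3955 V
Power in each resistor, P = (ΔV)²/R:
  P_R1 = (12 - 0.3964)²/240 = 0.561 W
  P_R2 = (0.3964 - 0)²/8.2 = 0.01916 W
  P_R3 = (0.3964 - 0.3964)²/1 = 0.0000000001029 W
  P_R4 = (0.3964 - 0.3955)²/82 = 0.000000008434 W
  P_R5 = (0.3955 - 0)²/39000 = 0.000004011 W
P_total = P_R1 + P_R2 + P_R3 + P_R4 + P_R5 = 0.5802 W

Final answer: 0.5802 W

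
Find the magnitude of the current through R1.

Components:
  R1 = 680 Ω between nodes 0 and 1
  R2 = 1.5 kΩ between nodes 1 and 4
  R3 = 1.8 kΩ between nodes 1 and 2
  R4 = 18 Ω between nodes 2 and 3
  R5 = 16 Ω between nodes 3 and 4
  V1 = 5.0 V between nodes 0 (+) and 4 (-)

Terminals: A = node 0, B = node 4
Nodal analysis, taking node 4 as the 0 V reference.
Source V1 fixes V_0 = 5 V.
KCL at each unknown node (sum of currents leaving = 0; resistances in Ω):
  Node 1: (V_1 - 5)/680 + (V_1 - 0)/1500 + (V_1 - V_2)/1800 = 0
  Node 2: (V_2 - V_1)/1800 + (V_2 - V_3)/18 = 0
  Node 3: (V_3 - V_2)/18 + (V_3 - 0)/16 = 0
Collecting terms (coefficients in siemens):
  0.002693·V_1 - 0.0005556·V_2 = 0.007353
  0.05611·V_2 - 0.0005556·V_1 - 0.05556·V_3 = 0
  0.1181·V_3 - 0.05556·V_2 = 0
Solving these 3 simultaneous equations (Gaussian elimination) gives:
  V_1 = 2.741 V, V_2 = 0.05082 V, V_3 = 0.02391 V
I_R1 = (V_0 - V_1)/R1 = (5 - 2.741)/680 = 0.003322 A
|I_R1| = 0.003322 A

Final answer: |I_R1| = 0.003322 A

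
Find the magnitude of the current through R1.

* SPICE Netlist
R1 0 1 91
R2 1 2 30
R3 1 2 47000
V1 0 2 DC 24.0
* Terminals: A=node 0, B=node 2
Nodal analysis, taking node 2 as the 0 V reference.
Source V1 fixes V_0 = 24 V.
KCL at each unknown node (sum of currents leaving = 0; resistances in Ω):
  Node 1: (V_1 - 24)/91 + (V_1 - 0)/30 + (V_1 - 0)/47000 = 0
Collecting terms: 0.04434 × V_1 = 0.2637  =>  V_1 = 5.948 V
I_R1 = (V_0 - V_1)/R1 = (24 - 5.948)/91 = 0.1984 A
|I_R1| = 0.1984 A

Final answer: |I_R1| = 0.1984 A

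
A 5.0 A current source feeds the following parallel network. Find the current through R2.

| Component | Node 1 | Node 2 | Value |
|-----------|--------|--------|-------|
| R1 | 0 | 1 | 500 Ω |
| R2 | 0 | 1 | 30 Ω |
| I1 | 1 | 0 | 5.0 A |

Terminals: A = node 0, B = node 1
All resistors sit directly between nodes 0 and 1, so they are in parallel and share one voltage V; the full source current 5 A splits among them.
1/R_par = 1/500 + 1/30 = 0.03533 S  =>  R_par = 28.3 Ω
V = I × R_par = 5 × 28.3 = 141.5 V
I_R2 = V/R2 = 141.5/30 = 4.717 A

Final answer: 4.717 A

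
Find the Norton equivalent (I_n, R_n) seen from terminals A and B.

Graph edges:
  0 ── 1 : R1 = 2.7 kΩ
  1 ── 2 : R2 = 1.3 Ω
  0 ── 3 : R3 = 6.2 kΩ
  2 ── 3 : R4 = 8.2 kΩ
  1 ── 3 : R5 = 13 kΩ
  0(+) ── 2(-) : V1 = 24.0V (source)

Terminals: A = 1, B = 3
Find the Thévenin equivalent first; then I_n = V_th/R_th and R_n = R_th.
Step 1 — V_th is the open-circuit voltage V_A - V_B (nothing connected across the terminals).
Nodal analysis, taking node 2 as the 0 V reference.
Source V1 fixes V_0 = 24 V.
KCL at each unknown node (sum of currents leaving = 0; resistances in Ω):
  Node 1: (V_1 - 24)/2700 + (V_1 - 0)/1.3 + (V_1 - V_3)/13000 = 0
  Node 3: (V_3 - 24)/6200 + (V_3 - 0)/8200 + (V_3 - V_1)/13000 = 0
Collecting terms (coefficients in siemens):
  0.7697·V_1 - 0.00007692·V_3 = 0.008889
  0.0003602·V_3 - 0.00007692·V_1 = 0.003871
Determinant D = (0.7697)(0.0003602) - (-0.00007692)(-0.00007692) = 0.0002772
V_1 = [(0.008889)(0.0003602) - (-0.00007692)(0.003871)]/D = 0.01262 V
V_3 = [(0.7697)(0.003871) - (0.008889)(-0.00007692)]/D = 10.75 V
V_th = V_1 - V_3 = 0.01262 - 10.75 = -10.74 V
Step 2 — R_th: zero the source — replace V1 by a short circuit (node 2 merges into node 0) — and find the resistance seen between A (node 1) and B (node 3).
Reduce the network between node 1 (A) and node 3 (B) by series/parallel combination:
  Rp1 = R1 ‖ R2 (parallel, both between nodes 0 and 1) = 1/(1/2700 + 1/1.3) = 1.299 Ω
  Rp2 = R3 ‖ R4 (parallel, both between nodes 0 and 3) = 1/(1/6200 + 1/8200) = 3531 Ω
  Rs1 = Rp1 + Rp2 (series, joined only at node 0) = 1.299 + 3531 = 3532 Ω
  Rp3 = R5 ‖ Rs1 (parallel, both between nodes 1 and 3) = 1/(1/13000 + 1/3532) = 2777 Ω
R_th = 2.777 kΩ
I_n = V_th/R_th = -10.74/2777 = -0.003866 A, and R_n = R_th = 2.777 kΩ

Final answer: I_n = -0.003866 A, R_n = 2.777 kΩ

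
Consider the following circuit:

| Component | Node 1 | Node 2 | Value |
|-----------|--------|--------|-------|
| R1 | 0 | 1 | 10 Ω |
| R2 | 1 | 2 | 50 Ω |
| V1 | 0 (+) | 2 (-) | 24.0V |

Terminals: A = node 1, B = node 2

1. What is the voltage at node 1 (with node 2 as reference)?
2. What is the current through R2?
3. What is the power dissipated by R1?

Nodal analysis, taking node 2 as the 0 V reference.
Source V1 fixes V_0 = 24 V.
KCL at each unknown node (sum of currents leaving = 0; resistances in Ω):
  Node 1: (V_1 - 24)/10 + (V_1 - 0)/50 = 0
Collecting terms: 0.12 × V_1 = 2.4  =>  V_1 = 20 V
Part 1:
  Read off the nodal solution: V_1 = 20 V
Part 2:
  I_R2 = (V_1 - V_2)/R2 = (20 - 0)/50 = 0.4 A
  Magnitude: I_R2 = 0.4 A
Part 3:
  I_R1 = (V_0 - V_1)/R1 = (24 - 20)/10 = 0.4 A
  P_R1 = I_R1² × R1 = (0.4)² × 10 = 1.6 W

Final answers:
1. V_1 = 20 V
2. I_R2 = 0.4 A
3. P_R1 = 1.6 W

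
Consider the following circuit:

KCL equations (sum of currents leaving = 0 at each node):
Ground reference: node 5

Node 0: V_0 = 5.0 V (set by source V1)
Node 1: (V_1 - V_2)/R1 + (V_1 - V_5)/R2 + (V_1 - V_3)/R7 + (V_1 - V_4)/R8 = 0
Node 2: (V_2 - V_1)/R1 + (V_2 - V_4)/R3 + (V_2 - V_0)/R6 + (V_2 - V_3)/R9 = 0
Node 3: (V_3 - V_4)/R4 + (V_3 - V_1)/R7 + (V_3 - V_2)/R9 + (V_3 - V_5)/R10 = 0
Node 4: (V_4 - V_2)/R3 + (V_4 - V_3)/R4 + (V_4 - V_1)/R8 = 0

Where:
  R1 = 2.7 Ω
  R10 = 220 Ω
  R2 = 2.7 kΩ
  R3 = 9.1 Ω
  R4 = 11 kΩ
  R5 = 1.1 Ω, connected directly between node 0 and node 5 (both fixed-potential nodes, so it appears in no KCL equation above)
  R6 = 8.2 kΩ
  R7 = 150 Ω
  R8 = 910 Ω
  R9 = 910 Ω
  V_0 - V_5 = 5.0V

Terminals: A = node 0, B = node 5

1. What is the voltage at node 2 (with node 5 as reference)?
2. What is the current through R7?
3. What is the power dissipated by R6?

Nodal analysis, taking node 5 as the 0 V reference.
Source V1 fixes V_0 = 5 V.
KCL at each unknown node (sum of currents leaving = 0; resistances in Ω):
  Node 1: (V_1 - V_2)/2.7 + (V_1 - 0)/2700 + (V_1 - V_3)/150 + (V_1 - V_4)/910 = 0
  Node 2: (V_2 - V_1)/2.7 + (V_2 - V_4)/9.1 + (V_2 - 5)/8200 + (V_2 - V_3)/910 = 0
  Node 3: (V_3 - V_4)/11000 + (V_3 - V_1)/150 + (V_3 - V_2)/910 + (V_3 - 0)/220 = 0
  Node 4: (V_4 - V_2)/9.1 + (V_4 - V_3)/11000 + (V_4 - V_1)/910 = 0
Collecting terms (coefficients in siemens):
  0.3785·V_1 - 0.3704·V_2 - 0.006667·V_3 - 0.001099·V_4 = 0
  0.4815·V_2 - 0.3704·V_1 - 0.001099·V_3 - 0.1099·V_4 = 0.0006098
  0.0124·V_3 - 0.006667·V_1 - 0.001099·V_2 - 0.00009091·V_4 = 0
  0.1111·V_4 - 0.001099·V_1 - 0.1099·V_2 - 0.00009091·V_3 = 0
Solving these 4 simultaneous equations (Gaussian elimination) gives:
  V_1 = 0.1806 V, V_2 = 0.182 V, V_3 = 0.1145 V, V_4 = 0.1819 V
Part 1:
  Read off the nodal solution: V_2 = 0.182 V
Part 2:
  I_R7 = (V_1 - V_3)/R7 = (0.1806 - 0.1145)/150 = 0.0004404 A
  Magnitude: I_R7 = 0.0004404 A
Part 3:
  I_R6 = (V_0 - V_2)/R6 = (5 - 0.182)/8200 = 0.0005876 A
  P_R6 = I_R6² × R6 = (0.0005876)² × 8200 = 0.002831 W

Final answers:
1. V_2 = 0.182 V
2. I_R7 = 0.0004404 A
3. P_R6 = 0.002831 W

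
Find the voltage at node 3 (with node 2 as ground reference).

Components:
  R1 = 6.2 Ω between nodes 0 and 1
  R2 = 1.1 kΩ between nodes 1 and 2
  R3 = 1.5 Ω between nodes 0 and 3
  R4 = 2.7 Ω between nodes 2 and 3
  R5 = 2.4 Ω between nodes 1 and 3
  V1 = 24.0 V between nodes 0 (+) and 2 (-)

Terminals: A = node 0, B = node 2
Nodal analysis, taking node 2 as the 0 V reference.
Source V1 fixes V_0 = 24 V.
KCL at each unknown node (sum of currents leaving = 0; resistances in Ω):
  Node 1: (V_1 - 24)/6.2 + (V_1 - 0)/1100 + (V_1 - V_3)/2.4 = 0
  Node 3: (V_3 - 24)/1.5 + (V_3 - 0)/2.7 + (V_3 - V_1)/2.4 = 0
Collecting terms (coefficients in siemens):
  0.5789·V_1 - 0.4167·V_3 = 3.871
  1.454·V_3 - 0.4167·V_1 = 16
Determinant D = (0.5789)(1.454) - (-0.4167)(-0.4167) = 0.6679
V_1 = [(3.871)(1.454) - (-0.4167)(16)]/D = 18.41 V
V_3 = [(0.5789)(16) - (3.871)(-0.4167)]/D = 16.28 V
The requested potential is V_3 = 16.28 V.

Final answer: V_3 = 16.28 V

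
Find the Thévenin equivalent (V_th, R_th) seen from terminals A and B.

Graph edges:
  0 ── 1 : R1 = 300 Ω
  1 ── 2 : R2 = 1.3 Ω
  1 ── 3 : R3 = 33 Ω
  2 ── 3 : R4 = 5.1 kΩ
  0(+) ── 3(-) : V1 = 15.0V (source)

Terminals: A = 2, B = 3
Step 1 — V_th is the open-circuit voltage V_A - V_B (nothing connected across the terminals).
Nodal analysis, taking node 3 as the 0 V reference.
Source V1 fixes V_0 = 15 V.
KCL at each unknown node (sum of currents leaving = 0; resistances in Ω):
  Node 1: (V_1 - 15)/300 + (V_1 - V_2)/1.3 + (V_1 - 0)/33 = 0
  Node 2: (V_2 - V_1)/1.3 + (V_2 - 0)/5100 = 0
Collecting terms (coefficients in siemens):
  0.8029·V_1 - 0.7692·V_2 = 0.05
  0.7694·V_2 - 0.7692·V_1 = 0
Determinant D = (0.8029)(0.7694) - (-0.7692)(-0.7692) = 0.02603
V_1 = [(0.05)(0.7694) - (-0.7692)(0)]/D = 1.478 V
V_2 = [(0.8029)(0) - (0.05)(-0.7692)]/D = 1.477 V
V_th = V_2 - V_3 = 1.477 - 0 = 1.477 V
Step 2 — R_th: zero the source — replace V1 by a short circuit (node 3 merges into node 0) — and find the resistance seen between A (node 2) and B (node 0).
Reduce the network between node 2 (A) and node 0 (B) by series/parallel combination:
  Rp1 = R1 ‖ R3 (parallel, both between nodes 0 and 1) = 1/(1/300 + 1/33) = 29.73 Ω
  Rs1 = R2 + Rp1 (series, joined only at node 1) = 1.3 + 29.73 = 31.03 Ω
  Rp2 = R4 ‖ Rs1 (parallel, both between nodes 0 and 2) = 1/(1/5100 + 1/31.03) = 30.84 Ω
R_th = 30.84 Ω

Final answer: V_th = 1.477 V, R_th = 30.84 Ω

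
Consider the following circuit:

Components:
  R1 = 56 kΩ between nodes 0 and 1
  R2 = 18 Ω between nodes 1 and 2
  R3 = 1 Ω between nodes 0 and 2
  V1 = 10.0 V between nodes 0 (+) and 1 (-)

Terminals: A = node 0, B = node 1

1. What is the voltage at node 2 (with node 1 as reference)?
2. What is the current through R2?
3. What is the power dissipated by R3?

Nodal analysis, taking node 1 as the 0 V reference.
Source V1 fixes V_0 = 10 V.
KCL at each unknown node (sum of currents leaving = 0; resistances in Ω):
  Node 2: (V_2 - 0)/18 + (V_2 - 10)/1 = 0
Collecting terms: 1.056 × V_2 = 10  =>  V_2 = 9.474 V
Part 1:
  Read off the nodal solution: V_2 = 9.474 V
Part 2:
  I_R2 = (V_1 - V_2)/R2 = (0 - 9.474)/18 = -0.5263 A
  Magnitude: I_R2 = 0.5263 A
Part 3:
  I_R3 = (V_0 - V_2)/R3 = (10 - 9.474)/1 = 0.5263 A
  P_R3 = I_R3² × R3 = (0.5263)² × 1 = 0.277 W

Final answers:
1. V_2 = 9.474 V
2. I_R2 = 0.5263 A
3. P_R3 = 0.277 W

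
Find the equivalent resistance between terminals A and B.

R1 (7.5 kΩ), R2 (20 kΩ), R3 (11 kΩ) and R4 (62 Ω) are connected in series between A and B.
Reduce the network between node 0 (A) and node 4 (B) by series/parallel combination:
  Rs1 = R1 + R2 (series, joined only at node 1) = 7500 + 20000 = 27500 Ω
  Rs2 = R3 + Rs1 (series, joined only at node 2) = 11000 + 27500 = 38500 Ω
  Rs3 = R4 + Rs2 (series, joined only at node 3) = 62 + 38500 = 38560 Ω
R_eq = 38.56 kΩ

Final answer: 38.56 kΩ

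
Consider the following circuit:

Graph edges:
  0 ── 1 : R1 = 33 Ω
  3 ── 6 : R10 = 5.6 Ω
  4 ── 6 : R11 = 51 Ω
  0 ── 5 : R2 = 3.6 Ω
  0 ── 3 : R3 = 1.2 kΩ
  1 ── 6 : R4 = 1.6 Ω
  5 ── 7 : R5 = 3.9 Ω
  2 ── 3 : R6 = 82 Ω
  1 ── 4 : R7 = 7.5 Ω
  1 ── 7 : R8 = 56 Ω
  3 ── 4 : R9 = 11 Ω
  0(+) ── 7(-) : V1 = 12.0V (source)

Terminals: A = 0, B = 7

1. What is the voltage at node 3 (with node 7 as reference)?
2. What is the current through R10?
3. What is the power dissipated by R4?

Nodal analysis, taking node 7 as the 0 V reference.
Source V1 fixes V_0 = 12 V.
KCL at each unknown node (sum of currents leaving = 0; resistances in Ω):
  Node 1: (V_1 - 12)/33 + (V_1 - V_6)/1.6 + (V_1 - V_4)/7.5 + (V_1 - 0)/56 = 0
  Node 2: (V_2 - V_3)/82 = 0
  Node 3: (V_3 - 12)/1200 + (V_3 - V_2)/82 + (V_3 - V_4)/11 + (V_3 - V_6)/5.6 = 0
  Node 4: (V_4 - V_1)/7.5 + (V_4 - V_3)/11 + (V_4 - V_6)/51 = 0
  Node 5: (V_5 - 12)/3.6 + (V_5 - 0)/3.9 = 0
  Node 6: (V_6 - V_1)/1.6 + (V_6 - V_3)/5.6 + (V_6 - V_4)/51 = 0
Collecting terms (coefficients in siemens):
  0.8065·V_1 - 0.1333·V_4 - 0.625·V_6 = 0.3636
  0.0122·V_2 - 0.0122·V_3 = 0
  0.2825·V_3 - 0.0122·V_2 - 0.09091·V_4 - 0.1786·V_6 = 0.01
  0.2439·V_4 - 0.1333·V_1 - 0.09091·V_3 - 0.01961·V_6 = 0
  0.5342·V_5 = 3.333
  0.8232·V_6 - 0.625·V_1 - 0.1786·V_3 - 0.01961·V_4 = 0
Solving these 6 simultaneous equations (Gaussian elimination) gives:
  V_1 = 7.626 V, V_2 = 7.645 V, V_3 = 7.645 V, V_4 = 7.633 V
  V_5 = 6.24 V, V_6 = 7.63 V
Part 1:
  Read off the nodal solution: V_3 = 7.645 V
Part 2:
  I_R10 = (V_3 - V_6)/R10 = (7.645 - 7.63)/5.6 = 0.002591 A
  Magnitude: I_R10 = 0.002591 A
Part 3:
  I_R4 = (V_1 - V_6)/R4 = (7.626 - 7.63)/1.6 = -0.002652 A
  P_R4 = I_R4² × R4 = (-0.002652)² × 1.6 = 0.00001125 W

Final answers:
1. V_3 = 7.645 V
2. I_R10 = 0.002591 A
3. P_R4 = 1.125e-05 W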